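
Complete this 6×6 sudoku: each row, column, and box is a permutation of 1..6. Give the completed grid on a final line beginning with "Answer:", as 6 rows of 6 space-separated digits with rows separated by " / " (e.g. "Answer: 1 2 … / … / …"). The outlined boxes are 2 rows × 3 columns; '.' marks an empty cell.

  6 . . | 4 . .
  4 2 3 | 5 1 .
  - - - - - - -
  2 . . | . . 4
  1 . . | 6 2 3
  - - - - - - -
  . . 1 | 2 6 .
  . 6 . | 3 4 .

Step 1. [r6c1∈{5}] r6c1 is down to just 5, so r6c1=5.
Step 2. [r1c3∈{5}] r1c3 has the single candidate 5, so r1c3=5.
Step 3. [r3c2∈{3,5}] r3c2 is the only open cell in row 3 admitting 3. So r3c2=3.
Step 4. [r5c2∈{4}] nothing but 4 survives at r5c2. So r5c2=4.
Step 5. [r1c6∈{2}] only 2 remains possible at r1c6. So r1c6=2.
Step 6. [r3c4∈{1}] r3c4 is down to just 1, so r3c4=1.
Step 7. [r1c2∈{1}] only 1 remains possible at r1c2. So r1c2=1.
Step 8. [r5c6∈{5}] nothing but 5 survives at r5c6 ⇒ r5c6=5.
Step 9. [r6c3∈{2}] nothing but 2 survives at r6c3, so r6c3=2.
Step 10. [r2c6∈{6}] r2c6 is down to just 6 ⇒ r2c6=6.
Step 11. [r4c2∈{5}] r4c2's peers cover all but 5, so r4c2=5.
Step 12. [r3c3∈{6}] r3c3's peers cover all but 6, so r3c3=6.
Step 13. [r5c1∈{3}] nothing but 3 survives at r5c1 ⇒ r5c1=3.
Step 14. [r6c6∈{1}] r6c6 is down to just 1 ⇒ r6c6=1.
Step 15. [r3c5∈{5}] nothing but 5 survives at r3c5 ⇒ r3c5=5.
Step 16. [r1c5∈{3}] r1c5 is down to just 3, so r1c5=3.
Step 17. [r4c3∈{4}] nothing but 4 survives at r4c3 ⇒ r4c3=4.

Answer: 6 1 5 4 3 2 / 4 2 3 5 1 6 / 2 3 6 1 5 4 / 1 5 4 6 2 3 / 3 4 1 2 6 5 / 5 6 2 3 4 1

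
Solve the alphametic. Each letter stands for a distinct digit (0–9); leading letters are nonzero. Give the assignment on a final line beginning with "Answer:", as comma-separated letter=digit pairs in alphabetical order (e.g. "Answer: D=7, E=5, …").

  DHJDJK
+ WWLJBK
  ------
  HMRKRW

Step 1. [col 1: K + K ≡ W (mod 10)] column 1 (K + K ≡ W (mod 10), carry-in 0) doesn't pin K yet; pick K=1 and continue, so K=1.
Step 2. [col 1: K + K ≡ W (mod 10)] column 1: given K=1, carry-in 0, and digits 1 already taken and all letters distinct, K+K≡W (mod 10) forces W=2 ⇒ W=2.
Step 3. [col 2: J + B ≡ R (mod 10)] column 2 (J + B ≡ R (mod 10), carry-in 0) doesn't pin R yet; pick R=5 and continue, so R=5.
Step 4. [col 2: J + B ≡ R (mod 10)] column 2 (J + B ≡ R (mod 10), carry-in 0) doesn't pin J yet; pick J=6 and continue ⇒ J=6.
Step 5. [col 2: J + B ≡ R (mod 10)] column 2 reads J+B+carry(0)=R with J=6, R=5; with digits 1,2,5,6 already taken and all letters distinct, the only value for B is 9. So B=9.
Step 6. [col 3: D + J ≡ K (mod 10)] in column 3 we have D+J≡K with carry-in 1; given J=6, K=1 and digits 1,2,5,6,9 already taken and all letters distinct, that pins D to 4 ⇒ D=4.
Step 7. [col 4: J + L ≡ R (mod 10)] from column 4 (J=6, R=5, carry-in 1, digits 1,2,4,5,6,9 already taken and all letters distinct): L must equal 8, so L=8.
Step 8. [col 5: H + W ≡ M (mod 10)] several values work for M in column 5 (H + W ≡ M (mod 10), carry-in 1); try M=0, so M=0.
Step 9. [col 5: H + W ≡ M (mod 10)] column 5 reads H+W+carry(1)=M with W=2, M=0; with digits 0,1,2,4,5,6,8,9 already taken and all letters distinct, the only value for H is 7. So H=7.

Answer: B=9, D=4, H=7, J=6, K=1, L=8, M=0, R=5, W=2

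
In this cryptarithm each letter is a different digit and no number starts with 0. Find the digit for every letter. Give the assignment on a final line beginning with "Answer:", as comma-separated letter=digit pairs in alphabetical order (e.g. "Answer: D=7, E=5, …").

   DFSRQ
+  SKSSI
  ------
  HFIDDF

Step 1. [col 1: Q + I ≡ F (mod 10)] Q=4 is one option consistent with column 1 (Q + I ≡ F (mod 10), carry-in 0) — take it, so Q=4.
Step 2. [col 1: Q + I ≡ F (mod 10)] several values work for I in column 1 (Q + I ≡ F (mod 10), carry-in 0); try I=2. So I=2.
Step 3. [H] the sum has 6 digits but both addends have 5; that extra leading digit H is the final carry, namely 1 ⇒ H=1.
Step 4. [col 1: Q + I ≡ F (mod 10)] column 1: given Q=4, I=2, carry-in 0, and digits 1,2,4 already taken and all letters distinct, Q+I≡F (mod 10) forces F=6. So F=6.
Step 5. [col 2: R + S ≡ D (mod 10)] D=7 is one option consistent with column 2 (R + S ≡ D (mod 10), carry-in 0) — take it, so D=7.
Step 6. [col 2: R + S ≡ D (mod 10)] several values work for R in column 2 (R + S ≡ D (mod 10), carry-in 0); try R=9, so R=9.
Step 7. [col 2: R + S ≡ D (mod 10)] column 2: given R=9, D=7, carry-in 0, and digits 1,2,4,6,7,9 already taken and all letters distinct, R+S≡D (mod 10) forces S=8. So S=8.
Step 8. [col 4: F + K ≡ I (mod 10)] from column 4 (F=6, I=2, carry-in 1, digits 1,2,4,6,7,8,9 already taken and all letters distinct): K must equal 5, so K=5.

Answer: D=7, F=6, H=1, I=2, K=5, Q=4, R=9, S=8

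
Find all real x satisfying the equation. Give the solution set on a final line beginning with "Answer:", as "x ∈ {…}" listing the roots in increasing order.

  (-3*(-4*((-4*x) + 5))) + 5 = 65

Step 1. [(-3*(-4*((-4*x) + 5))) + 5 = 65] subtract 5: x sits inside (… + 5) ⇒ sub: -3*(-4*((-4*x) + 5)) = 60.
Step 2. [-3*(-4*((-4*x) + 5)) = 60] LHS = -3·(…); ÷-3 both sides. So div: -4*((-4*x) + 5) = -20.
Step 3. [-4*((-4*x) + 5) = -20] leading coefficient -4: divide by -4 ⇒ div: (-4*x) + 5 = 5.
Step 4. [(-4*x) + 5 = 5] 5 comes off first (subtract 5), so sub: -4*x = 0.
Step 5. [-4*x = 0] -4 out front; divide by -4 ⇒ div: x = 0.

Answer: x ∈ {0}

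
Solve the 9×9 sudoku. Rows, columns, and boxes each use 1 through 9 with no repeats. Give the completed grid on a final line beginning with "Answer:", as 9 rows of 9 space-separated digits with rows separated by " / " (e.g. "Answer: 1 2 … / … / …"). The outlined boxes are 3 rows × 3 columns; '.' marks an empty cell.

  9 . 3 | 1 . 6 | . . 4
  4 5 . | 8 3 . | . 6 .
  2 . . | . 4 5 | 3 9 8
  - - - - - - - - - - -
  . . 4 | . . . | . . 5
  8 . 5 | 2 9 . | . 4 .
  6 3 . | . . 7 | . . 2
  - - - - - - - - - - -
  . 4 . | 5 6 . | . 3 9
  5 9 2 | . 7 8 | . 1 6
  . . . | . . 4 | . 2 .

Step 1. [r9c9∈{7}] only 7 remains possible at r9c9, so r9c9=7.
Step 2. [r9c5∈{1}] r9c5's peers cover all but 1. So r9c5=1.
Step 3. [r4c7∈{1,6,7,8,9}] row 4 places 9 nowhere but r4c7. So r4c7=9.
Step 4. [r2c9∈{1}] nothing but 1 survives at r2c9. So r2c9=1.
Step 5. [r2c3∈{7}] only 7 remains possible at r2c3, so r2c3=7.
Step 6. [r6c8∈{8}] r6c8 is down to just 8. So r6c8=8.
Step 7. [r4c8∈{7}] r4c8 is down to just 7, so r4c8=7.
Step 8. [r4c1∈{1}] only 1 remains possible at r4c1. So r4c1=1.
Step 9. [r7c3∈{1,8}] 1 has one home in row 7: r7c3 ⇒ r7c3=1.
Step 10. [r9c3∈{6,8}] in col 3, 8 fits only at r9c3 ⇒ r9c3=8.
Step 11. [r1c7∈{2,5,7}] in row 1, 7 fits only at r1c7, so r1c7=7.
Step 12. [r4c6∈{3}] only 3 remains possible at r4c6 ⇒ r4c6=3.
Step 13. [r8c4∈{3}] r8c4's peers cover all but 3, so r8c4=3.
Step 14. [r3c2∈{1,6}] r3c2 is the only open cell in row 3 admitting 1 ⇒ r3c2=1.
Step 15. [r5c6∈{1}] r5c6's peers cover all but 1, so r5c6=1.
Step 16. [r2c6∈{2,9}] row 2 places 9 nowhere but r2c6 ⇒ r2c6=9.
Step 17. [r1c8∈{5}] nothing but 5 survives at r1c8 ⇒ r1c8=5.
Step 18. [r3c4∈{7}] nothing but 7 survives at r3c4. So r3c4=7.
Step 19. [r9c1∈{3}] nothing but 3 survives at r9c1. So r9c1=3.
Step 20. [r8c7∈{4}] r8c7's peers cover all but 4 ⇒ r8c7=4.
Step 21. [r2c7∈{2}] r2c7's peers cover all but 2 ⇒ r2c7=2.
Step 22. [r4c4∈{6}] only 6 remains possible at r4c4. So r4c4=6.
Step 23. [r5c7∈{6}] nothing but 6 survives at r5c7 ⇒ r5c7=6.
Step 24. [r6c4∈{4}] r6c4 has the single candidate 4. So r6c4=4.
Step 25. [r9c4∈{9}] r9c4 has the single candidate 9, so r9c4=9.
Step 26. [r4c2∈{2}] r4c2's peers cover all but 2. So r4c2=2.
Step 27. [r6c5∈{5}] nothing but 5 survives at r6c5 ⇒ r6c5=5.
Step 28. [r5c2∈{7}] r5c2 has the single candidate 7 ⇒ r5c2=7.
Step 29. [r1c2∈{8}] r1c2 is down to just 8, so r1c2=8.
Step 30. [r9c2∈{6}] nothing but 6 survives at r9c2, so r9c2=6.
Step 31. [r6c7∈{1}] r6c7 has the single candidate 1. So r6c7=1.
Step 32. [r5c9∈{3}] nothing but 3 survives at r5c9 ⇒ r5c9=3.
Step 33. [r1c5∈{2}] only 2 remains possible at r1c5 ⇒ r1c5=2.
Step 34. [r3c3∈{6}] nothing but 6 survives at r3c3 ⇒ r3c3=6.
Step 35. [r7c6∈{2}] nothing but 2 survives at r7c6 ⇒ r7c6=2.
Step 36. [r4c5∈{8}] r4c5 has the single candidate 8, so r4c5=8.
Step 37. [r9c7∈{5}] r9c7's peers cover all but 5. So r9c7=5.
Step 38. [r7c7∈{8}] r7c7 has the single candidate 8. So r7c7=8.
Step 39. [r6c3∈{9}] nothing but 9 survives at r6c3, so r6c3=9.
Step 40. [r7c1∈{7}] r7c1 has the single candidate 7 ⇒ r7c1=7.

Answer: 9 8 3 1 2 6 7 5 4 / 4 5 7 8 3 9 2 6 1 / 2 1 6 7 4 5 3 9 8 / 1 2 4 6 8 3 9 7 5 / 8 7 5 2 9 1 6 4 3 / 6 3 9 4 5 7 1 8 2 / 7 4 1 5 6 2 8 3 9 / 5 9 2 3 7 8 4 1 6 / 3 6 8 9 1 4 5 2 7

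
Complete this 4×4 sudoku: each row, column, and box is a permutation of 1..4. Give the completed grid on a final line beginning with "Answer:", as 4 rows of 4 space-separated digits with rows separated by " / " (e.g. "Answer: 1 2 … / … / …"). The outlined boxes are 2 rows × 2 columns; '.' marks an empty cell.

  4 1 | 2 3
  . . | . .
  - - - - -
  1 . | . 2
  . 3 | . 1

Step 1. [r4c3∈{4}] r4c3 has the single candidate 4 ⇒ r4c3=4.
Step 2. [r4c1∈{2}] r4c1 has the single candidate 2. So r4c1=2.
Step 3. [r2c4∈{4}] only 4 remains possible at r2c4. So r2c4=4.
Step 4. [r3c3∈{3}] r3c3 has the single candidate 3. So r3c3=3.
Step 5. [r3c2∈{4}] r3c2 is down to just 4 ⇒ r3c2=4.
Step 6. [r2c2∈{2}] r2c2 has the single candidate 2, so r2c2=2.
Step 7. [r2c3∈{1}] only 1 remains possible at r2c3. So r2c3=1.
Step 8. [r2c1∈{3}] r2c1 has the single candidate 3 ⇒ r2c1=3.

Answer: 4 1 2 3 / 3 2 1 4 / 1 4 3 2 / 2 3 4 1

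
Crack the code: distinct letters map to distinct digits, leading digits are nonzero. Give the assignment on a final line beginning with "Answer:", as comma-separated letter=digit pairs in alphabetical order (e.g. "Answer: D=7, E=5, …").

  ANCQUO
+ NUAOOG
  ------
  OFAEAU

Step 1. [col 1: O + G ≡ U (mod 10)] column 1 (O + G ≡ U (mod 10), carry-in 0) doesn't pin G yet; pick G=1 and continue. So G=1.
Step 2. [col 1: O + G ≡ U (mod 10)] no forcing yet in column 1 (carry-in 0); U=7 is free and consistent — try it, so U=7.
Step 3. [col 1: O + G ≡ U (mod 10)] from column 1 (G=1, U=7, carry-in 0, digits 1,7 already taken and all letters distinct): O must equal 6 ⇒ O=6.
Step 4. [col 2: U + O ≡ A (mod 10)] in column 2 we have U+O≡A with carry-in 0; given U=7, O=6 and digits 1,6,7 already taken and all letters distinct, that pins A to 3 ⇒ A=3.
Step 5. [col 3: Q + O ≡ E (mod 10)] no forcing yet in column 3 (carry-in 1); E=5 is free and consistent — try it ⇒ E=5.
Step 6. [col 3: Q + O ≡ E (mod 10)] column 3 reads Q+O+carry(1)=E with O=6, E=5; with digits 1,3,5,6,7 already taken and all letters distinct, the only value for Q is 8 ⇒ Q=8.
Step 7. [col 4: C + A ≡ A (mod 10)] column 4: given A=3, carry-in 1, and digits 1,3,5,6,7,8 already taken and all letters distinct, C+A≡A (mod 10) forces C=9, so C=9.
Step 8. [col 5: N + U ≡ F (mod 10)] F=0 is one option consistent with column 5 (N + U ≡ F (mod 10), carry-in 1) — take it. So F=0.
Step 9. [col 5: N + U ≡ F (mod 10)] column 5: given U=7, F=0, carry-in 1, and digits 0,1,3,5,6,7,8,9 already taken and all letters distinct, N+U≡F (mod 10) forces N=2, so N=2.

Answer: A=3, C=9, E=5, F=0, G=1, N=2, O=6, Q=8, U=7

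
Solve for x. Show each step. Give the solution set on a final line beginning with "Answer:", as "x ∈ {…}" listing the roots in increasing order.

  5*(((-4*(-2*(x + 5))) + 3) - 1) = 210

Step 1. [5*(((-4*(-2*(x + 5))) + 3) - 1) = 210] LHS = 5·(…); ÷5 both sides. So div: ((-4*(-2*(x + 5))) + 3) - 1 = 42.
Step 2. [((-4*(-2*(x + 5))) + 3) - 1 = 42] peel the -1: add 1 from each side. So sub: (-4*(-2*(x + 5))) + 3 = 43.
Step 3. [(-4*(-2*(x + 5))) + 3 = 43] peel the +3: subtract 3 from each side ⇒ sub: -4*(-2*(x + 5)) = 40.
Step 4. [-4*(-2*(x + 5)) = 40] leading coefficient -4: divide by -4 ⇒ div: -2*(x + 5) = -10.
Step 5. [-2*(x + 5) = -10] -2·(inner) — divide through by -2, so div: x + 5 = 5.
Step 6. [x + 5 = 5] 5 comes off first (subtract 5), so sub: x = 0.

Answer: x ∈ {0}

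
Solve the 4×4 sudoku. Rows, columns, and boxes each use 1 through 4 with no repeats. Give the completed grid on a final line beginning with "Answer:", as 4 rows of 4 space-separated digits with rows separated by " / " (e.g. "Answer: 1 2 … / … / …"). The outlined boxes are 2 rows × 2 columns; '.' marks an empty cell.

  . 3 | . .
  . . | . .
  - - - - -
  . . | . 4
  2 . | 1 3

Step 1. [r2c2∈{1,2,4}] col 2 places 2 nowhere but r2c2, so r2c2=2.
Step 2. [r1c4∈{1,2}] 2 has one home in col 4: r1c4 ⇒ r1c4=2.
Step 3. [r1c1∈{1,4}] in row 1, 1 fits only at r1c1, so r1c1=1.
Step 4. [r1c3∈{4}] r1c3 is down to just 4 ⇒ r1c3=4.
Step 5. [r2c1∈{4}] r2c1's peers cover all but 4. So r2c1=4.
Step 6. [r4c2∈{4}] nothing but 4 survives at r4c2 ⇒ r4c2=4.
Step 7. [r2c3∈{3}] r2c3 has the single candidate 3. So r2c3=3.
Step 8. [r3c1∈{3}] nothing but 3 survives at r3c1, so r3c1=3.
Step 9. [r3c2∈{1}] nothing but 1 survives at r3c2, so r3c2=1.
Step 10. [r3c3∈{2}] r3c3 is down to just 2, so r3c3=2.
Step 11. [r2c4∈{1}] r2c4 has the single candidate 1, so r2c4=1.

Answer: 1 3 4 2 / 4 2 3 1 / 3 1 2 4 / 2 4 1 3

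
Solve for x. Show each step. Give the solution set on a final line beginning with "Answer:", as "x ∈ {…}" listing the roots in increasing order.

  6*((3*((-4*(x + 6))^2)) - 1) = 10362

Step 1. [6*((3*((-4*(x + 6))^2)) - 1) = 10362] leading coefficient 6: divide by 6 ⇒ div: (3*((-4*(x + 6))^2)) - 1 = 1727.
Step 2. [(3*((-4*(x + 6))^2)) - 1 = 1727] -1 is outermost — add 1 both sides, so sub: 3*((-4*(x + 6))^2) = 1728.
Step 3. [3*((-4*(x + 6))^2) = 1728] LHS = 3·(…); ÷3 both sides, so div: (-4*(x + 6))^2 = 576.
Step 4. [(-4*(x + 6))^2 = 576] 576 ≥ 0, LHS is (·)² — take ±√. So sqrt: -4*(x + 6) = 24 or -24.
Step 5. [-4*(x + 6) = 24 or -24] LHS = -4·(…); ÷-4 both sides. So div: x + 6 = -6 or 6.
Step 6. [x + 6 = -6 or 6] +6 is outermost — subtract 6 both sides, so sub: x = -12 or 0.

Answer: x ∈ {-12, 0}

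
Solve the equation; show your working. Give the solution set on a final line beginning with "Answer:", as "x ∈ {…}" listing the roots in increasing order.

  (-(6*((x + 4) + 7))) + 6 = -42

Step 1. [(-(6*((x + 4) + 7))) + 6 = -42] +6 is outermost — subtract 6 both sides. So sub: -(6*((x + 4) + 7)) = -48.
Step 2. [-(6*((x + 4) + 7)) = -48] leading − — multiply by −1. So neg: 6*((x + 4) + 7) = 48.
Step 3. [6*((x + 4) + 7) = 48] 6·(inner) — divide through by 6. So div: (x + 4) + 7 = 8.
Step 4. [(x + 4) + 7 = 8] subtract 7: x sits inside (… + 7). So sub: x + 4 = 1.
Step 5. [x + 4 = 1] subtract 4: x sits inside (… + 4) ⇒ sub: x = -3.

Answer: x ∈ {-3}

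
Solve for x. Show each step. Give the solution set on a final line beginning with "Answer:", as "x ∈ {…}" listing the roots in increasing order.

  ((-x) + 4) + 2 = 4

Step 1. [((-x) + 4) + 2 = 4] +2 is outermost — subtract 2 both sides ⇒ sub: (-x) + 4 = 2.
Step 2. [(-x) + 4 = 2] the outer +4 inverts by subtracting 4 ⇒ sub: -x = -2.
Step 3. [-x = -2] flip signs both sides ⇒ neg: x = 2.

Answer: x ∈ {2}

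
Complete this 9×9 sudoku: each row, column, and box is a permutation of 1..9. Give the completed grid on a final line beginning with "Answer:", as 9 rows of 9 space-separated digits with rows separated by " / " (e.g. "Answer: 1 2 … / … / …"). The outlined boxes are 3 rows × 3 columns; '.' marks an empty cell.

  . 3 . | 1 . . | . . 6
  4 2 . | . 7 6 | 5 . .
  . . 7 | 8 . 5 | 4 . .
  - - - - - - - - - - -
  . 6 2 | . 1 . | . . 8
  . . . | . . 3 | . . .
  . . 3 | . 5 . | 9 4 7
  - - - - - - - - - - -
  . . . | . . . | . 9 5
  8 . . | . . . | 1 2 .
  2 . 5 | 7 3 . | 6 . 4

Step 1. [r5c2∈{1,4,5,7,8,9}] in col 2, 5 fits only at r5c2 ⇒ r5c2=5.
Step 2. [r5c3∈{1,4,8,9}] across box 4, 4 lands solely at r5c3, so r5c3=4.
Step 3. [r6c4∈{2,6}] 6 has one home in row 6: r6c4, so r6c4=6.
Step 4. [r6c6∈{2,8}] r6c6 is the only open cell in row 6 admitting 2 ⇒ r6c6=2.
Step 5. [r5c4∈{9}] only 9 remains possible at r5c4. So r5c4=9.
Step 6. [r7c7∈{3,7,8}] 7 has one home in box 9: r7c7 ⇒ r7c7=7.
Step 7. [r1c7∈{2,8}] across col 7, 8 lands solely at r1c7 ⇒ r1c7=8.
Step 8. [r1c3∈{9}] nothing but 9 survives at r1c3 ⇒ r1c3=9.
Step 9. [r3c2∈{1}] r3c2 has the single candidate 1, so r3c2=1.
Step 10. [r3c8∈{3}] only 3 remains possible at r3c8 ⇒ r3c8=3.
Step 11. [r1c6∈{4}] r1c6 is down to just 4 ⇒ r1c6=4.
Step 12. [r9c6∈{1,8,9}] r9c6 is the only open cell in row 9 admitting 1 ⇒ r9c6=1.
Step 13. [r7c2∈{4}] r7c2's peers cover all but 4 ⇒ r7c2=4.
Step 14. [r3c5∈{2,9}] in box 2, 9 fits only at r3c5. So r3c5=9.
Step 15. [r8c3∈{6}] r8c3's peers cover all but 6, so r8c3=6.
Step 16. [r6c1∈{1}] nothing but 1 survives at r6c1. So r6c1=1.
Step 17. [r2c8∈{1}] only 1 remains possible at r2c8. So r2c8=1.
Step 18. [r7c5∈{2,6,8}] across row 7, 6 lands solely at r7c5, so r7c5=6.
Step 19. [r5c1∈{7}] only 7 remains possible at r5c1. So r5c1=7.
Step 20. [r9c2∈{9}] nothing but 9 survives at r9c2, so r9c2=9.
Step 21. [r5c9∈{1,2}] across row 5, 1 lands solely at r5c9. So r5c9=1.
Step 22. [r8c4∈{4,5}] r8c4 is the only open cell in row 8 admitting 5 ⇒ r8c4=5.
Step 23. [r5c5∈{8}] nothing but 8 survives at r5c5 ⇒ r5c5=8.
Step 24. [r6c2∈{8}] only 8 remains possible at r6c2, so r6c2=8.
Step 25. [r7c6∈{8}] r7c6 is down to just 8, so r7c6=8.
Step 26. [r2c4∈{3}] r2c4's peers cover all but 3. So r2c4=3.
Step 27. [r1c8∈{7}] nothing but 7 survives at r1c8 ⇒ r1c8=7.
Step 28. [r3c9∈{2}] r3c9's peers cover all but 2 ⇒ r3c9=2.
Step 29. [r8c6∈{9}] nothing but 9 survives at r8c6 ⇒ r8c6=9.
Step 30. [r8c5∈{4}] r8c5's peers cover all but 4, so r8c5=4.
Step 31. [r2c3∈{8}] r2c3 is down to just 8. So r2c3=8.
Step 32. [r5c8∈{6}] r5c8 is down to just 6 ⇒ r5c8=6.
Step 33. [r3c1∈{6}] only 6 remains possible at r3c1. So r3c1=6.
Step 34. [r4c7∈{3}] r4c7 has the single candidate 3 ⇒ r4c7=3.
Step 35. [r4c1∈{9}] r4c1 has the single candidate 9 ⇒ r4c1=9.
Step 36. [r1c1∈{5}] r1c1 is down to just 5 ⇒ r1c1=5.
Step 37. [r2c9∈{9}] r2c9's peers cover all but 9. So r2c9=9.
Step 38. [r4c4∈{4}] nothing but 4 survives at r4c4. So r4c4=4.
Step 39. [r4c6∈{7}] nothing but 7 survives at r4c6 ⇒ r4c6=7.
Step 40. [r4c8∈{5}] nothing but 5 survives at r4c8, so r4c8=5.
Step 41. [r7c1∈{3}] r7c1's peers cover all but 3, so r7c1=3.
Step 42. [r5c7∈{2}] nothing but 2 survives at r5c7 ⇒ r5c7=2.
Step 43. [r7c3∈{1}] nothing but 1 survives at r7c3, so r7c3=1.
Step 44. [r8c9∈{3}] r8c9 is down to just 3, so r8c9=3.
Step 45. [r1c5∈{2}] r1c5 is down to just 2 ⇒ r1c5=2.
Step 46. [r8c2∈{7}] r8c2 is down to just 7. So r8c2=7.
Step 47. [r9c8∈{8}] r9c8 is down to just 8 ⇒ r9c8=8.
Step 48. [r7c4∈{2}] r7c4's peers cover all but 2, so r7c4=2.

Answer: 5 3 9 1 2 4 8 7 6 / 4 2 8 3 7 6 5 1 9 / 6 1 7 8 9 5 4 3 2 / 9 6 2 4 1 7 3 5 8 / 7 5 4 9 8 3 2 6 1 / 1 8 3 6 5 2 9 4 7 / 3 4 1 2 6 8 7 9 5 / 8 7 6 5 4 9 1 2 3 / 2 9 5 7 3 1 6 8 4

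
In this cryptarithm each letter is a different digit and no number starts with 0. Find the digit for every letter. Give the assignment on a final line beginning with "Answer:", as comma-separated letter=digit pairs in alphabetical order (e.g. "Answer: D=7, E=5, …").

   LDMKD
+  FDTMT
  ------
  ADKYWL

Step 1. [col 1: D + T ≡ L (mod 10)] several values work for L in column 1 (D + T ≡ L (mod 10), carry-in 0); try L=5 ⇒ L=5.
Step 2. [col 1: D + T ≡ L (mod 10)] column 1 (D + T ≡ L (mod 10), carry-in 0) doesn't pin D yet; pick D=3 and continue. So D=3.
Step 3. [col 1: D + T ≡ L (mod 10)] from column 1 (D=3, L=5, carry-in 0, digits 3,5 already taken and all letters distinct): T must equal 2 ⇒ T=2.
Step 4. [A] the sum has 6 digits but both addends have 5; that extra leading digit A is the final carry, namely 1. So A=1.
Step 5. [col 2: K + M ≡ W (mod 10)] no forcing yet in column 2 (carry-in 0); K=6 is free and consistent — try it ⇒ K=6.
Step 6. [col 2: K + M ≡ W (mod 10)] column 2 (K + M ≡ W (mod 10), carry-in 0) doesn't pin W yet; pick W=0 and continue. So W=0.
Step 7. [col 2: K + M ≡ W (mod 10)] in column 2 we have K+M≡W with carry-in 0; given K=6, W=0 and digits 0,1,2,3,5,6 already taken and all letters distinct, that pins M to 4, so M=4.
Step 8. [col 3: M + T ≡ Y (mod 10)] from column 3 (M=4, T=2, carry-in 1, digits 0,1,2,3,4,5,6 already taken and all letters distinct): Y must equal 7, so Y=7.
Step 9. [col 5: L + F ≡ D (mod 10)] in column 5 we have L+F≡D with carry-in 0; given L=5, D=3 and digits 0,1,2,3,4,5,6,7 already taken and all letters distinct, that pins F to 8. So F=8.

Answer: A=1, D=3, F=8, K=6, L=5, M=4, T=2, W=0, Y=7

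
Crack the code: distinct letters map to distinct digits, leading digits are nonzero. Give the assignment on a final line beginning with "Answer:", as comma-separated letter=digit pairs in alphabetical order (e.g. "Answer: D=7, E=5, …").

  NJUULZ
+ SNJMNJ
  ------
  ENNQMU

Step 1. [col 1: Z + J ≡ U (mod 10)] several values work for U in column 1 (Z + J ≡ U (mod 10), carry-in 0); try U=2. So U=2.
Step 2. [col 1: Z + J ≡ U (mod 10)] several values work for J in column 1 (Z + J ≡ U (mod 10), carry-in 0); try J=9. So J=9.
Step 3. [col 1: Z + J ≡ U (mod 10)] from column 1 (J=9, U=2, carry-in 0, digits 2,9 already taken and all letters distinct): Z must equal 3 ⇒ Z=3.
Step 4. [col 2: L + N ≡ M (mod 10)] several values work for L in column 2 (L + N ≡ M (mod 10), carry-in 1); try L=4. So L=4.
Step 5. [col 2: L + N ≡ M (mod 10)] several values work for N in column 2 (L + N ≡ M (mod 10), carry-in 1); try N=1, so N=1.
Step 6. [col 2: L + N ≡ M (mod 10)] from column 2 (L=4, N=1, carry-in 1, digits 1,2,3,4,9 already taken and all letters distinct): M must equal 6, so M=6.
Step 7. [col 3: U + M ≡ Q (mod 10)] column 3 reads U+M+carry(0)=Q with U=2, M=6; with digits 1,2,3,4,6,9 already taken and all letters distinct, the only value for Q is 8. So Q=8.
Step 8. [col 6: N + S ≡ E (mod 10)] in column 6 we have N+S≡E with carry-in 1; given N=1 and digits 1,2,3,4,6,8,9 already taken and all letters distinct, that pins S to 5, so S=5.
Step 9. [col 6: N + S ≡ E (mod 10)] from column 6 (N=1, S=5, carry-in 1, digits 1,2,3,4,5,6,8,9 already taken and all letters distinct): E must equal 7, so E=7.

Answer: E=7, J=9, L=4, M=6, N=1, Q=8, S=5, U=2, Z=3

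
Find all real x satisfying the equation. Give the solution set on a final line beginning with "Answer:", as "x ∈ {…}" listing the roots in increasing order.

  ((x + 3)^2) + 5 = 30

Step 1. [((x + 3)^2) + 5 = 30] subtract 5: x sits inside (… + 5) ⇒ sub: (x + 3)^2 = 25.
Step 2. [(x + 3)^2 = 25] √ both sides: 25 ≥ 0 gives two branches. So sqrt: x + 3 = 5 or -5.
Step 3. [x + 3 = 5 or -5] the outer +3 inverts by subtracting 3 ⇒ sub: x = 2 or -8.

Answer: x ∈ {-8, 2}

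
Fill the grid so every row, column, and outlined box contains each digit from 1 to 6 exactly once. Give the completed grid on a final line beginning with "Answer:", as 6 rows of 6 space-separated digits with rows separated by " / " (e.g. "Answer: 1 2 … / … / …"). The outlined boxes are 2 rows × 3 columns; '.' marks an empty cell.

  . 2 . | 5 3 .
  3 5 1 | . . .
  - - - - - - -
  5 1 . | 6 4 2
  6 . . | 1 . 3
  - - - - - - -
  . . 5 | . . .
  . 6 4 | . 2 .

Step 1. [r1c6∈{1,4,6}] r1c6 is the only open cell in row 1 admitting 1 ⇒ r1c6=1.
Step 2. [r5c5∈{1,6}] r5c5 is the only open cell in col 5 admitting 1 ⇒ r5c5=1.
Step 3. [r5c6∈{4,6}] row 5 places 6 nowhere but r5c6 ⇒ r5c6=6.
Step 4. [r5c4∈{3,4}] r5c4 is the only open cell in row 5 admitting 4, so r5c4=4.
Step 5. [r4c2∈{4}] nothing but 4 survives at r4c2. So r4c2=4.
Step 6. [r6c1∈{1}] r6c1 has the single candidate 1 ⇒ r6c1=1.
Step 7. [r1c1∈{4}] r1c1 has the single candidate 4. So r1c1=4.
Step 8. [r5c1∈{2}] only 2 remains possible at r5c1. So r5c1=2.
Step 9. [r6c6∈{5}] r6c6's peers cover all but 5, so r6c6=5.
Step 10. [r2c4∈{2}] r2c4's peers cover all but 2, so r2c4=2.
Step 11. [r4c5∈{5}] r4c5 is down to just 5, so r4c5=5.
Step 12. [r2c6∈{4}] r2c6 has the single candidate 4 ⇒ r2c6=4.
Step 13. [r4c3∈{2}] nothing but 2 survives at r4c3 ⇒ r4c3=2.
Step 14. [r6c4∈{3}] only 3 remains possible at r6c4, so r6c4=3.
Step 15. [r5c2∈{3}] nothing but 3 survives at r5c2. So r5c2=3.
Step 16. [r1c3∈{6}] r1c3 is down to just 6 ⇒ r1c3=6.
Step 17. [r2c5∈{6}] nothing but 6 survives at r2c5, so r2c5=6.
Step 18. [r3c3∈{3}] r3c3's peers cover all but 3 ⇒ r3c3=3.

Answer: 4 2 6 5 3 1 / 3 5 1 2 6 4 / 5 1 3 6 4 2 / 6 4 2 1 5 3 / 2 3 5 4 1 6 / 1 6 4 3 2 5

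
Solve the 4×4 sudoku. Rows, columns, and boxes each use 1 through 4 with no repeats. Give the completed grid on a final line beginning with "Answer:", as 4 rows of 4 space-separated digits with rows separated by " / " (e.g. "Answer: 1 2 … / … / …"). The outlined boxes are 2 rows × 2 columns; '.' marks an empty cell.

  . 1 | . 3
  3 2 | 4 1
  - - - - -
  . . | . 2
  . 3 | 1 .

Step 1. [r3c2∈{4}] r3c2 has the single candidate 4 ⇒ r3c2=4.
Step 2. [r4c1∈{2}] r4c1 is down to just 2 ⇒ r4c1=2.
Step 3. [r4c4∈{4}] r4c4's peers cover all but 4. So r4c4=4.
Step 4. [r1c3∈{2}] r1c3 has the single candidate 2 ⇒ r1c3=2.
Step 5. [r3c3∈{3}] r3c3 has the single candidate 3 ⇒ r3c3=3.
Step 6. [r1c1∈{4}] r1c1's peers cover all but 4. So r1c1=4.
Step 7. [r3c1∈{1}] only 1 remains possible at r3c1 ⇒ r3c1=1.

Answer: 4 1 2 3 / 3 2 4 1 / 1 4 3 2 / 2 3 1 4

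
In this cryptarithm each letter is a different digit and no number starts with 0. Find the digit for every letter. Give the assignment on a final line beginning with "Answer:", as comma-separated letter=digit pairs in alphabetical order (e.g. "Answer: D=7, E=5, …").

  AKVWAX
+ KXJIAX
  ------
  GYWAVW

Step 1. [col 1: X + X ≡ W (mod 10)] no forcing yet in column 1 (carry-in 0); W=8 is free and consistent — try it. So W=8.
Step 2. [col 1: X + X ≡ W (mod 10)] several values work for X in column 1 (X + X ≡ W (mod 10), carry-in 0); try X=9. So X=9.
Step 3. [col 2: A + A ≡ V (mod 10)] no forcing yet in column 2 (carry-in 1); V=7 is free and consistent — try it. So V=7.
Step 4. [col 2: A + A ≡ V (mod 10)] from column 2 (V=7, carry-in 1, digits 7,8,9 already taken and all letters distinct): A must equal 3 ⇒ A=3.
Step 5. [col 3: W + I ≡ A (mod 10)] in column 3 we have W+I≡A with carry-in 0; given W=8, A=3 and digits 3,7,8,9 already taken and all letters distinct, that pins I to 5. So I=5.
Step 6. [col 4: V + J ≡ W (mod 10)] from column 4 (V=7, W=8, carry-in 1, digits 3,5,7,8,9 already taken and all letters distinct): J must equal 0 ⇒ J=0.
Step 7. [col 5: K + X ≡ Y (mod 10)] from column 5 (X=9, carry-in 0, digits 0,3,5,7,8,9 already taken and all letters distinct): K must equal 2 ⇒ K=2.
Step 8. [col 5: K + X ≡ Y (mod 10)] column 5: given K=2, X=9, carry-in 0, and digits 0,2,3,5,7,8,9 already taken and all letters distinct, K+X≡Y (mod 10) forces Y=1 ⇒ Y=1.
Step 9. [col 6: A + K ≡ G (mod 10)] column 6 reads A+K+carry(1)=G with A=3, K=2; with digits 0,1,2,3,5,7,8,9 already taken and all letters distinct, the only value for G is 6. So G=6.

Answer: A=3, G=6, I=5, J=0, K=2, V=7, W=8, X=9, Y=1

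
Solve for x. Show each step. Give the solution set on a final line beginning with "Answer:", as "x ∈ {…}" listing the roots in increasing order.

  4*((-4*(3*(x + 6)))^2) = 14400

Step 1. [4*((-4*(3*(x + 6)))^2) = 14400] leading coefficient 4: divide by 4, so div: (-4*(3*(x + 6)))^2 = 3600.
Step 2. [(-4*(3*(x + 6)))^2 = 3600] √ both sides: 3600 ≥ 0 gives two branches ⇒ sqrt: -4*(3*(x + 6)) = 60 or -60.
Step 3. [-4*(3*(x + 6)) = 60 or -60] divide by the outer -4, so div: 3*(x + 6) = -15 or 15.
Step 4. [3*(x + 6) = -15 or 15] divide by the outer 3 ⇒ div: x + 6 = -5 or 5.
Step 5. [x + 6 = -5 or 5] +6 is outermost — subtract 6 both sides. So sub: x = -11 or -1.

Answer: x ∈ {-11, -1}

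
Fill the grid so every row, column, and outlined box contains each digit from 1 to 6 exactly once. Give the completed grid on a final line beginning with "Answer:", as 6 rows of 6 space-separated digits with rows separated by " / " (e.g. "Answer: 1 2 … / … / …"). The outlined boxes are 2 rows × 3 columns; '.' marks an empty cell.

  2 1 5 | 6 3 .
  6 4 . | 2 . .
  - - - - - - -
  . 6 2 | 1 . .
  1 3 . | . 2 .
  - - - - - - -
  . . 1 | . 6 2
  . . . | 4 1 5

Step 1. [r3c5∈{4,5}] across col 5, 4 lands solely at r3c5, so r3c5=4.
Step 2. [r5c1∈{3,4,5}] r5c1 is the only open cell in row 5 admitting 4, so r5c1=4.
Step 3. [r6c3∈{3,6}] row 6 places 6 nowhere but r6c3, so r6c3=6.
Step 4. [r2c5∈{5}] nothing but 5 survives at r2c5. So r2c5=5.
Step 5. [r3c6∈{3}] nothing but 3 survives at r3c6. So r3c6=3.
Step 6. [r1c6∈{4}] nothing but 4 survives at r1c6, so r1c6=4.
Step 7. [r6c2∈{2}] only 2 remains possible at r6c2. So r6c2=2.
Step 8. [r3c1∈{5}] r3c1's peers cover all but 5. So r3c1=5.
Step 9. [r2c3∈{3}] only 3 remains possible at r2c3, so r2c3=3.
Step 10. [r4c4∈{5}] r4c4 has the single candidate 5 ⇒ r4c4=5.
Step 11. [r4c3∈{4}] r4c3 is down to just 4, so r4c3=4.
Step 12. [r5c4∈{3}] only 3 remains possible at r5c4. So r5c4=3.
Step 13. [r2c6∈{1}] nothing but 1 survives at r2c6. So r2c6=1.
Step 14. [r4c6∈{6}] nothing but 6 survives at r4c6, so r4c6=6.
Step 15. [r5c2∈{5}] only 5 remains possible at r5c2 ⇒ r5c2=5.
Step 16. [r6c1∈{3}] r6c1's peers cover all but 3 ⇒ r6c1=3.

Answer: 2 1 5 6 3 4 / 6 4 3 2 5 1 / 5 6 2 1 4 3 / 1 3 4 5 2 6 / 4 5 1 3 6 2 / 3 2 6 4 1 5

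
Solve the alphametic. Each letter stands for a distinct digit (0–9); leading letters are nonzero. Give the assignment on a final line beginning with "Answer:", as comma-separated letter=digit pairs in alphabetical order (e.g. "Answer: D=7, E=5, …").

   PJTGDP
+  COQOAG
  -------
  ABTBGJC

Step 1. [col 1: P + G ≡ C (mod 10)] several values work for P in column 1 (P + G ≡ C (mod 10), carry-in 0); try P=7 ⇒ P=7.
Step 2. [A] A is the leading digit of a 7-digit sum of two 6-digit numbers; the final carry is exactly 1, so A=1.
Step 3. [col 1: P + G ≡ C (mod 10)] several values work for G in column 1 (P + G ≡ C (mod 10), carry-in 0); try G=9 ⇒ G=9.
Step 4. [col 1: P + G ≡ C (mod 10)] from column 1 (P=7, G=9, carry-in 0, digits 1,7,9 already taken and all letters distinct): C must equal 6 ⇒ C=6.
Step 5. [col 2: D + A ≡ J (mod 10)] D=2 is one option consistent with column 2 (D + A ≡ J (mod 10), carry-in 1) — take it ⇒ D=2.
Step 6. [col 2: D + A ≡ J (mod 10)] in column 2 we have D+A≡J with carry-in 1; given D=2, A=1 and digits 1,2,6,7,9 already taken and all letters distinct, that pins J to 4 ⇒ J=4.
Step 7. [col 3: G + O ≡ G (mod 10)] in column 3 we have G+O≡G with carry-in 0; given G=9 and digits 1,2,4,6,7,9 already taken and all letters distinct, that pins O to 0 ⇒ O=0.
Step 8. [col 4: T + Q ≡ B (mod 10)] no forcing yet in column 4 (carry-in 0); T=5 is free and consistent — try it. So T=5.
Step 9. [col 4: T + Q ≡ B (mod 10)] column 4 (T + Q ≡ B (mod 10), carry-in 0) doesn't pin Q yet; pick Q=8 and continue, so Q=8.
Step 10. [col 4: T + Q ≡ B (mod 10)] column 4 reads T+Q+carry(0)=B with T=5, Q=8; with digits 0,1,2,4,5,6,7,8,9 already taken and all letters distinct, the only value for B is 3, so B=3.

Answer: A=1, B=3, C=6, D=2, G=9, J=4, O=0, P=7, Q=8, T=5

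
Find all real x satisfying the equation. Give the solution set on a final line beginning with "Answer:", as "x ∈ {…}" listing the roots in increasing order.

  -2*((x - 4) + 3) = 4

Step 1. [-2*((x - 4) + 3) = 4] -2·(inner) — divide through by -2 ⇒ div: (x - 4) + 3 = -2.
Step 2. [(x - 4) + 3 = -2] peel the +3: subtract 3 from each side ⇒ sub: x - 4 = -5.
Step 3. [x - 4 = -5] the outer -4 inverts by adding 4. So sub: x = -1.

Answer: x ∈ {-1}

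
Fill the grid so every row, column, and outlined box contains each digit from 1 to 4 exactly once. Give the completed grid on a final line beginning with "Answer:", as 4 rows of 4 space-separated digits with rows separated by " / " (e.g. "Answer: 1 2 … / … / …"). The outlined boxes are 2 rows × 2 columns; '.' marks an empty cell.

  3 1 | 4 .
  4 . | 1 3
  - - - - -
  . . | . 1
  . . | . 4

Step 1. [r3c1∈{2}] only 2 remains possible at r3c1, so r3c1=2.
Step 2. [r4c2∈{3}] r4c2 has the single candidate 3. So r4c2=3.
Step 3. [r3c3∈{3}] r3c3 is down to just 3 ⇒ r3c3=3.
Step 4. [r3c2∈{4}] nothing but 4 survives at r3c2, so r3c2=4.
Step 5. [r4c1∈{1}] nothing but 1 survives at r4c1. So r4c1=1.
Step 6. [r1c4∈{2}] r1c4's peers cover all but 2, so r1c4=2.
Step 7. [r2c2∈{2}] r2c2's peers cover all but 2. So r2c2=2.
Step 8. [r4c3∈{2}] r4c3's peers cover all but 2, so r4c3=2.

Answer: 3 1 4 2 / 4 2 1 3 / 2 4 3 1 / 1 3 2 4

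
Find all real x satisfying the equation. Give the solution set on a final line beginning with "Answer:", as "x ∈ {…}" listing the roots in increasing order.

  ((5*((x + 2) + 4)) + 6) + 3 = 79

Step 1. [((5*((x + 2) + 4)) + 6) + 3 = 79] the outer +3 inverts by subtracting 3, so sub: (5*((x + 2) + 4)) + 6 = 76.
Step 2. [(5*((x + 2) + 4)) + 6 = 76] the outer +6 inverts by subtracting 6. So sub: 5*((x + 2) + 4) = 70.
Step 3. [5*((x + 2) + 4) = 70] divide by the outer 5. So div: (x + 2) + 4 = 14.
Step 4. [(x + 2) + 4 = 14] subtract 4: x sits inside (… + 4) ⇒ sub: x + 2 = 10.
Step 5. [x + 2 = 10] 2 comes off first (subtract 2). So sub: x = 8.

Answer: x ∈ {8}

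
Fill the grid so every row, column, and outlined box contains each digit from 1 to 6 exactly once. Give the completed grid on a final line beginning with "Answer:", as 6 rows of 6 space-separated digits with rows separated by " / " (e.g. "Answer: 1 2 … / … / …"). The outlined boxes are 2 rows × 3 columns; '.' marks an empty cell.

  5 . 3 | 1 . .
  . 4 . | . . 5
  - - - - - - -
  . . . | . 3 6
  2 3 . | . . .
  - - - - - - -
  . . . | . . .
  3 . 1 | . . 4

Step 1. [r3c4∈{2,4,5}] in row 3, 2 fits only at r3c4 ⇒ r3c4=2.
Step 2. [r1c6∈{2}] r1c6 is down to just 2 ⇒ r1c6=2.
Step 3. [r2c5∈{6}] only 6 remains possible at r2c5, so r2c5=6.
Step 4. [r5c1∈{4,6}] r5c1 is the only open cell in col 1 admitting 6, so r5c1=6.
Step 5. [r5c3∈{2,4,5}] in row 5, 4 fits only at r5c3 ⇒ r5c3=4.
Step 6. [r4c6∈{1}] r4c6 has the single candidate 1 ⇒ r4c6=1.
Step 7. [r3c3∈{5}] only 5 remains possible at r3c3 ⇒ r3c3=5.
Step 8. [r4c4∈{4,5}] across col 4, 4 lands solely at r4c4 ⇒ r4c4=4.
Step 9. [r4c5∈{5}] r4c5's peers cover all but 5 ⇒ r4c5=5.
Step 10. [r6c5∈{2}] nothing but 2 survives at r6c5. So r6c5=2.
Step 11. [r6c2∈{5}] nothing but 5 survives at r6c2. So r6c2=5.
Step 12. [r2c1∈{1}] nothing but 1 survives at r2c1. So r2c1=1.
Step 13. [r5c4∈{3,5}] in row 5, 5 fits only at r5c4, so r5c4=5.
Step 14. [r3c2∈{1}] r3c2 is down to just 1. So r3c2=1.
Step 15. [r1c2∈{6}] r1c2's peers cover all but 6, so r1c2=6.
Step 16. [r5c5∈{1}] only 1 remains possible at r5c5 ⇒ r5c5=1.
Step 17. [r5c6∈{3}] r5c6 is down to just 3. So r5c6=3.
Step 18. [r2c4∈{3}] nothing but 3 survives at r2c4. So r2c4=3.
Step 19. [r3c1∈{4}] r3c1 is down to just 4 ⇒ r3c1=4.
Step 20. [r1c5∈{4}] r1c5's peers cover all but 4. So r1c5=4.
Step 21. [r4c3∈{6}] r4c3 has the single candidate 6, so r4c3=6.
Step 22. [r5c2∈{2}] r5c2 has the single candidate 2 ⇒ r5c2=2.
Step 23. [r6c4∈{6}] r6c4 has the single candidate 6. So r6c4=6.
Step 24. [r2c3∈{2}] r2c3's peers cover all but 2, so r2c3=2.

Answer: 5 6 3 1 4 2 / 1 4 2 3 6 5 / 4 1 5 2 3 6 / 2 3 6 4 5 1 / 6 2 4 5 1 3 / 3 5 1 6 2 4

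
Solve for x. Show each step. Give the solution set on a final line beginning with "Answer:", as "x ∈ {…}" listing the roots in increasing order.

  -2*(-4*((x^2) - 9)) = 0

Step 1. [-2*(-4*((x^2) - 9)) = 0] -2·(inner) — divide through by -2. So div: -4*((x^2) - 9) = 0.
Step 2. [-4*((x^2) - 9) = 0] -4·(inner) — divide through by -4, so div: (x^2) - 9 = 0.
Step 3. [(x^2) - 9 = 0] add 9: x sits inside (… - 9) ⇒ sub: x^2 = 9.
Step 4. [x^2 = 9] LHS squared, RHS 9 ≥ 0: apply √ (±). So sqrt: x = 3 or -3.

Answer: x ∈ {-3, 3}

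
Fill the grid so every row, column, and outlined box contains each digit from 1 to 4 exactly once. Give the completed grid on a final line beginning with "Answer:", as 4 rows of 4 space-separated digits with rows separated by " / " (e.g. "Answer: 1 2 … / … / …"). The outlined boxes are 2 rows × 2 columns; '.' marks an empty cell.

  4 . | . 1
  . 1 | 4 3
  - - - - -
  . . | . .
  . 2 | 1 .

Step 1. [r3c3∈{2,3}] r3c3 is the only open cell in col 3 admitting 3. So r3c3=3.
Step 2. [r3c4∈{2,4}] row 3 places 2 nowhere but r3c4 ⇒ r3c4=2.
Step 3. [r1c2∈{3}] r1c2 has the single candidate 3, so r1c2=3.
Step 4. [r3c1∈{1}] r3c1's peers cover all but 1, so r3c1=1.
Step 5. [r2c1∈{2}] nothing but 2 survives at r2c1. So r2c1=2.
Step 6. [r1c3∈{2}] r1c3 is down to just 2, so r1c3=2.
Step 7. [r4c1∈{3}] r4c1 is down to just 3 ⇒ r4c1=3.
Step 8. [r3c2∈{4}] only 4 remains possible at r3c2. So r3c2=4.
Step 9. [r4c4∈{4}] r4c4 has the single candidate 4, so r4c4=4.

Answer: 4 3 2 1 / 2 1 4 3 / 1 4 3 2 / 3 2 1 4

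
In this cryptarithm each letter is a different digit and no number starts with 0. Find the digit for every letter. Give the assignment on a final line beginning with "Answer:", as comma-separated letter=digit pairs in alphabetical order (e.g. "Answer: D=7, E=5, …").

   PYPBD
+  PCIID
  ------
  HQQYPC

Step 1. [col 1: D + D ≡ C (mod 10)] several values work for C in column 1 (D + D ≡ C (mod 10), carry-in 0); try C=6. So C=6.
Step 2. [col 1: D + D ≡ C (mod 10)] several values work for D in column 1 (D + D ≡ C (mod 10), carry-in 0); try D=8. So D=8.
Step 3. [H] H is the leading digit of a 6-digit sum of two 5-digit numbers; the final carry is exactly 1 ⇒ H=1.
Step 4. [col 2: B + I ≡ P (mod 10)] column 2 (B + I ≡ P (mod 10), carry-in 1) doesn't pin P yet; pick P=7 and continue ⇒ P=7.
Step 5. [col 2: B + I ≡ P (mod 10)] no forcing yet in column 2 (carry-in 1); B=4 is free and consistent — try it. So B=4.
Step 6. [col 2: B + I ≡ P (mod 10)] in column 2 we have B+I≡P with carry-in 1; given B=4, P=7 and digits 1,4,6,7,8 already taken and all letters distinct, that pins I to 2. So I=2.
Step 7. [col 3: P + I ≡ Y (mod 10)] from column 3 (P=7, I=2, carry-in 0, digits 1,2,4,6,7,8 already taken and all letters distinct): Y must equal 9, so Y=9.
Step 8. [col 4: Y + C ≡ Q (mod 10)] in column 4 we have Y+C≡Q with carry-in 0; given Y=9, C=6 and digits 1,2,4,6,7,8,9 already taken and all letters distinct, that pins Q to 5. So Q=5.

Answer: B=4, C=6, D=8, H=1, I=2, P=7, Q=5, Y=9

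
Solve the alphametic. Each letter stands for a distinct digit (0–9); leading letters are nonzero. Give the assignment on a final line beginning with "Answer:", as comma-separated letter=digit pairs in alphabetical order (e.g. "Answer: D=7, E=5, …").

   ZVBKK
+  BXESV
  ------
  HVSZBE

Step 1. [col 1: K + V ≡ E (mod 10)] several values work for K in column 1 (K + V ≡ E (mod 10), carry-in 0); try K=7 ⇒ K=7.
Step 2. [col 1: K + V ≡ E (mod 10)] no forcing yet in column 1 (carry-in 0); E=2 is free and consistent — try it, so E=2.
Step 3. [col 1: K + V ≡ E (mod 10)] column 1 reads K+V+carry(0)=E with K=7, E=2; with digits 2,7 already taken and all letters distinct, the only value for V is 5 ⇒ V=5.
Step 4. [col 2: K + S ≡ B (mod 10)] several values work for B in column 2 (K + S ≡ B (mod 10), carry-in 1); try B=6 ⇒ B=6.
Step 5. [H] adding two 5-digit numbers gives at most 5+1 digits, and here it does — H is that final carry and must be 1, so H=1.
Step 6. [col 2: K + S ≡ B (mod 10)] column 2: given K=7, B=6, carry-in 1, and digits 1,2,5,6,7 already taken and all letters distinct, K+S≡B (mod 10) forces S=8 ⇒ S=8.
Step 7. [col 3: B + E ≡ Z (mod 10)] column 3 reads B+E+carry(1)=Z with B=6, E=2; with digits 1,2,5,6,7,8 already taken and all letters distinct, the only value for Z is 9. So Z=9.
Step 8. [col 4: V + X ≡ S (mod 10)] in column 4 we have V+X≡S with carry-in 0; given V=5, S=8 and digits 1,2,5,6,7,8,9 already taken and all letters distinct, that pins X to 3, so X=3.

Answer: B=6, E=2, H=1, K=7, S=8, V=5, X=3, Z=9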